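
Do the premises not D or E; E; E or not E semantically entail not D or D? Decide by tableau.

Yes

Initial set: {(not D or E); E; (E or not E); not (not D or D)}.
not (not D or D): α-rule — add not not D, not D.
× closes — contains both D and not D.
All 1 branch closes.
Every branch closed, so the premises entail the conclusion.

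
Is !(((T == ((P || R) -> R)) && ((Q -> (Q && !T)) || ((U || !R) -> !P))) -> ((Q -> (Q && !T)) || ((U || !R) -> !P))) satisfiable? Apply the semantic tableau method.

Unsatisfiable

Initial set: {!(((T == ((P || R) -> R)) && ((Q -> (Q && !T)) || ((U || !R) -> !P))) -> ((Q -> (Q && !T)) || ((U || !R) -> !P)))}.
!(((T == ((P || R) -> R)) && ((Q -> (Q && !T)) || ((U || !R) -> !P))) -> ((Q -> (Q && !T)) || ((U || !R) -> !P))): α-rule — add ((T == ((P || R) -> R)) && ((Q -> (Q && !T)) || ((U || !R) -> !P))), !((Q -> (Q && !T)) || ((U || !R) -> !P)).
((T == ((P || R) -> R)) && ((Q -> (Q && !T)) || ((U || !R) -> !P))): α-rule — add (T == ((P || R) -> R)), ((Q -> (Q && !T)) || ((U || !R) -> !P)).
!((Q -> (Q && !T)) || ((U || !R) -> !P)): α-rule — add !(Q -> (Q && !T)), !((U || !R) -> !P).
!(Q -> (Q && !T)): α-rule — add Q, !(Q && !T).
!((U || !R) -> !P): α-rule — add (U || !R), !!P.
(T == ((P || R) -> R)): β-rule — branch into T, ((P || R) -> R)  //  !T, !((P || R) -> R).
  branch 1 (add T, ((P || R) -> R)):
    ((Q -> (Q && !T)) || ((U || !R) -> !P)): β-rule — branch into (Q -> (Q && !T))  //  ((U || !R) -> !P).
      branch 1.1 (add (Q -> (Q && !T))):
        !(Q && !T): β-rule — branch into !Q  //  !!T.
          branch 1.1.1 (add !Q):
            × closes — contains both Q and !Q.
          branch 1.1.2 (add !!T):
            (U || !R): β-rule — branch into U  //  !R.
              branch 1.1.2.1 (add U):
                ((P || R) -> R): β-rule — branch into !(P || R)  //  R.
                  branch 1.1.2.1.1 (add !(P || R)):
                    !(P || R): α-rule — add !P, !R.
                    × closes — contains both P and !P.
                  branch 1.1.2.1.2 (add R):
                    (Q -> (Q && !T)): β-rule — branch into !Q  //  (Q && !T).
                      branch 1.1.2.1.2.1 (add !Q):
                        × closes — contains both Q and !Q.
                      branch 1.1.2.1.2.2 (add (Q && !T)):
                        (Q && !T): α-rule — add Q, !T.
                        × closes — contains both T and !T.
              branch 1.1.2.2 (add !R):
                ((P || R) -> R): β-rule — branch into !(P || R)  //  R.
                  branch 1.1.2.2.1 (add !(P || R)):
                    !(P || R): α-rule — add !P, !R.
                    × closes — contains both P and !P.
                  branch 1.1.2.2.2 (add R):
                    × closes — contains both R and !R.
      branch 1.2 (add ((U || !R) -> !P)):
        !(Q && !T): β-rule — branch into !Q  //  !!T.
          branch 1.2.1 (add !Q):
            × closes — contains both Q and !Q.
          branch 1.2.2 (add !!T):
            (U || !R): β-rule — branch into U  //  !R.
              branch 1.2.2.1 (add U):
                ((P || R) -> R): β-rule — branch into !(P || R)  //  R.
                  branch 1.2.2.1.1 (add !(P || R)):
                    !(P || R): α-rule — add !P, !R.
                    × closes — contains both P and !P.
                  branch 1.2.2.1.2 (add R):
                    ((U || !R) -> !P): β-rule — branch into !(U || !R)  //  !P.
                      branch 1.2.2.1.2.1 (add !(U || !R)):
                        !(U || !R): α-rule — add !U, !!R.
                        × closes — contains both U and !U.
                      branch 1.2.2.1.2.2 (add !P):
                        × closes — contains both P and !P.
              branch 1.2.2.2 (add !R):
                ((P || R) -> R): β-rule — branch into !(P || R)  //  R.
                  branch 1.2.2.2.1 (add !(P || R)):
                    !(P || R): α-rule — add !P, !R.
                    × closes — contains both P and !P.
                  branch 1.2.2.2.2 (add R):
                    × closes — contains both R and !R.
  branch 2 (add !T, !((P || R) -> R)):
    !((P || R) -> R): α-rule — add (P || R), !R.
    ((Q -> (Q && !T)) || ((U || !R) -> !P)): β-rule — branch into (Q -> (Q && !T))  //  ((U || !R) -> !P).
      branch 2.1 (add (Q -> (Q && !T))):
        !(Q && !T): β-rule — branch into !Q  //  !!T.
          branch 2.1.1 (add !Q):
            × closes — contains both Q and !Q.
          branch 2.1.2 (add !!T):
            × closes — contains both T and !T.
      branch 2.2 (add ((U || !R) -> !P)):
        !(Q && !T): β-rule — branch into !Q  //  !!T.
          branch 2.2.1 (add !Q):
            × closes — contains both Q and !Q.
          branch 2.2.2 (add !!T):
            × closes — contains both T and !T.
All 16 branches close.
Every branch closed; the formula is unsatisfiable.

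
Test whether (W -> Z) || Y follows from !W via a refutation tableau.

Initial set: {!W; !((W -> Z) || Y)}.
!((W -> Z) || Y): α-rule — add !(W -> Z), !Y.
!(W -> Z): α-rule — add W, !Z.
× closes — contains both W and !W.
All 1 branch closes.
Every branch closed, so the premises entail the conclusion.

Yes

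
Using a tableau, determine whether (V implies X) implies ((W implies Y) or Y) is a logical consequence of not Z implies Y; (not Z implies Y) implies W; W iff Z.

No

Initial set: {(not Z implies Y); ((not Z implies Y) implies W); (W iff Z); not ((V implies X) implies ((W implies Y) or Y))}.
not ((V implies X) implies ((W implies Y) or Y)): α-rule — add (V implies X), not ((W implies Y) or Y).
not ((W implies Y) or Y): α-rule — add not (W implies Y), not Y.
not (W implies Y): α-rule — add W, not Y.
(not Z implies Y): β-rule — branch into not not Z  //  Y.
  branch 1 (add not not Z):
    ((not Z implies Y) implies W): β-rule — branch into not (not Z implies Y)  //  W.
      branch 1.1 (add not (not Z implies Y)):
        not (not Z implies Y): α-rule — add not Z, not Y.
        × closes — contains both Z and not Z.
      branch 1.2 (add W):
        (W iff Z): β-rule — branch into W, Z  //  not W, not Z.
          branch 1.2.1 (add W, Z):
            (V implies X): β-rule — branch into not V  //  X.
              branch 1.2.1.1 (add not V):
                ○ open, literals {V=false, W=true, Y=false, Z=true}.
              branch 1.2.1.2 (add X):
                ○ open, literals {W=true, X=true, Y=false, Z=true}.
          branch 1.2.2 (add not W, not Z):
            × closes — contains both W and not W.
  branch 2 (add Y):
    × closes — contains both Y and not Y.
3 branches closed, 2 open.
An open branch gives a countermodel: V=false, W=true, Y=false, Z=true (unmentioned atoms arbitrary); the premises hold there but the conclusion fails.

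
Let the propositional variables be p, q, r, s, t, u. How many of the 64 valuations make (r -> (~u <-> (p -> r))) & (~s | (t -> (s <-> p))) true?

Initial set: {((r -> (~u <-> (p -> r))) & (~s | (t -> (s <-> p))))}.
((r -> (~u <-> (p -> r))) & (~s | (t -> (s <-> p)))): α-rule — add (r -> (~u <-> (p -> r))), (~s | (t -> (s <-> p))).
(r -> (~u <-> (p -> r))): β-rule — branch into ~r  //  (~u <-> (p -> r)).
  branch 1 (add ~r):
    (~s | (t -> (s <-> p))): β-rule — branch into ~s  //  (t -> (s <-> p)).
      branch 1.1 (add ~s):
        ○ open, literals {r=false, s=false}.
      branch 1.2 (add (t -> (s <-> p))):
        (t -> (s <-> p)): β-rule — branch into ~t  //  (s <-> p).
          branch 1.2.1 (add ~t):
            ○ open, literals {r=false, t=false}.
          branch 1.2.2 (add (s <-> p)):
            (s <-> p): β-rule — branch into s, p  //  ~s, ~p.
              branch 1.2.2.1 (add s, p):
                ○ open, literals {p=true, r=false, s=true}.
              branch 1.2.2.2 (add ~s, ~p):
                ○ open, literals {p=false, r=false, s=false}.
  branch 2 (add (~u <-> (p -> r))):
    (~s | (t -> (s <-> p))): β-rule — branch into ~s  //  (t -> (s <-> p)).
      branch 2.1 (add ~s):
        (~u <-> (p -> r)): β-rule — branch into ~u, (p -> r)  //  ~~u, ~(p -> r).
          branch 2.1.1 (add ~u, (p -> r)):
            (p -> r): β-rule — branch into ~p  //  r.
              branch 2.1.1.1 (add ~p):
                ○ open, literals {p=false, s=false, u=false}.
              branch 2.1.1.2 (add r):
                ○ open, literals {r=true, s=false, u=false}.
          branch 2.1.2 (add ~~u, ~(p -> r)):
            ~(p -> r): α-rule — add p, ~r.
            ○ open, literals {p=true, r=false, s=false, u=true}.
      branch 2.2 (add (t -> (s <-> p))):
        (~u <-> (p -> r)): β-rule — branch into ~u, (p -> r)  //  ~~u, ~(p -> r).
          branch 2.2.1 (add ~u, (p -> r)):
            (t -> (s <-> p)): β-rule — branch into ~t  //  (s <-> p).
              branch 2.2.1.1 (add ~t):
                (p -> r): β-rule — branch into ~p  //  r.
                  branch 2.2.1.1.1 (add ~p):
                    ○ open, literals {p=false, t=false, u=false}.
                  branch 2.2.1.1.2 (add r):
                    ○ open, literals {r=true, t=false, u=false}.
              branch 2.2.1.2 (add (s <-> p)):
                (p -> r): β-rule — branch into ~p  //  r.
                  branch 2.2.1.2.1 (add ~p):
                    (s <-> p): β-rule — branch into s, p  //  ~s, ~p.
                      branch 2.2.1.2.1.1 (add s, p):
                        × closes — contains both p and ~p.
                      branch 2.2.1.2.1.2 (add ~s, ~p):
                        ○ open, literals {p=false, s=false, u=false}.
                  branch 2.2.1.2.2 (add r):
                    (s <-> p): β-rule — branch into s, p  //  ~s, ~p.
                      branch 2.2.1.2.2.1 (add s, p):
                        ○ open, literals {p=true, r=true, s=true, u=false}.
                      branch 2.2.1.2.2.2 (add ~s, ~p):
                        ○ open, literals {p=false, r=true, s=false, u=false}.
          branch 2.2.2 (add ~~u, ~(p -> r)):
            ~(p -> r): α-rule — add p, ~r.
            (t -> (s <-> p)): β-rule — branch into ~t  //  (s <-> p).
              branch 2.2.2.1 (add ~t):
                ○ open, literals {p=true, r=false, t=false, u=true}.
              branch 2.2.2.2 (add (s <-> p)):
                (s <-> p): β-rule — branch into s, p  //  ~s, ~p.
                  branch 2.2.2.2.1 (add s, p):
                    ○ open, literals {p=true, r=false, s=true, u=true}.
                  branch 2.2.2.2.2 (add ~s, ~p):
                    × closes — contains both p and ~p.
2 branches closed, 14 open.
Each open branch fixes some atoms; the unmentioned ones are free. Counting distinct full assignments: branch {r=false, s=false} (p, q, t, u) contributes 16 new; branch {r=false, t=false} (p, q, s, u) contributes 8 new; branch {p=true, r=false, s=true} (q, t, u) contributes 4 new; branch {p=false, r=false, s=false} (q, t, u) contributes 0 new; branch {p=false, s=false, u=false} (q, r, t) contributes 4 new; branch {r=true, s=false, u=false} (p, q, t) contributes 4 new; branch {p=true, r=false, s=false, u=true} (q, t) contributes 0 new; branch {p=false, t=false, u=false} (q, r, s) contributes 2 new; branch {r=true, t=false, u=false} (p, q, s) contributes 2 new; branch {p=false, s=false, u=false} (q, r, t) contributes 0 new; branch {p=true, r=true, s=true, u=false} (q, t) contributes 2 new; branch {p=false, r=true, s=false, u=false} (q, t) contributes 0 new; branch {p=true, r=false, t=false, u=true} (q, s) contributes 0 new; branch {p=true, r=false, s=true, u=true} (q, t) contributes 0 new. Total: 42.

42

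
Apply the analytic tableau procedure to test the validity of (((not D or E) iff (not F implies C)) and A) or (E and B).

Assume the negation and expand:
Initial set: {F ((((not D or E) iff (not F implies C)) and A) or (E and B))}.
F ((((not D or E) iff (not F implies C)) and A) or (E and B)): α-rule — add F (((not D or E) iff (not F implies C)) and A), F (E and B).
F (((not D or E) iff (not F implies C)) and A): β-rule — branch into F ((not D or E) iff (not F implies C))  //  F A.
  branch 1 (add F ((not D or E) iff (not F implies C))):
    F (E and B): β-rule — branch into F E  //  F B.
      branch 1.1 (add F E):
        F ((not D or E) iff (not F implies C)): β-rule — branch into T (not D or E), F (not F implies C)  //  F (not D or E), T (not F implies C).
          branch 1.1.1 (add T (not D or E), F (not F implies C)):
            F (not F implies C): α-rule — add T not F, F C.
            T (not D or E): β-rule — branch into T not D  //  T E.
              branch 1.1.1.1 (add T not D):
                ○ open, literals {C=F, D=F, E=F, F=F}.
              branch 1.1.1.2 (add T E):
                × closes — contains both E and not E.
          branch 1.1.2 (add F (not D or E), T (not F implies C)):
            F (not D or E): α-rule — add F not D, F E.
            T (not F implies C): β-rule — branch into F not F  //  T C.
              branch 1.1.2.1 (add F not F):
                ○ open, literals {D=T, E=F, F=T}.
              branch 1.1.2.2 (add T C):
                ○ open, literals {C=T, D=T, E=F}.
      branch 1.2 (add F B):
        F ((not D or E) iff (not F implies C)): β-rule — branch into T (not D or E), F (not F implies C)  //  F (not D or E), T (not F implies C).
          branch 1.2.1 (add T (not D or E), F (not F implies C)):
            F (not F implies C): α-rule — add T not F, F C.
            T (not D or E): β-rule — branch into T not D  //  T E.
              branch 1.2.1.1 (add T not D):
                ○ open, literals {B=F, C=F, D=F, F=F}.
              branch 1.2.1.2 (add T E):
                ○ open, literals {B=F, C=F, E=T, F=F}.
          branch 1.2.2 (add F (not D or E), T (not F implies C)):
            F (not D or E): α-rule — add F not D, F E.
            T (not F implies C): β-rule — branch into F not F  //  T C.
              branch 1.2.2.1 (add F not F):
                ○ open, literals {B=F, D=T, E=F, F=T}.
              branch 1.2.2.2 (add T C):
                ○ open, literals {B=F, C=T, D=T, E=F}.
  branch 2 (add F A):
    F (E and B): β-rule — branch into F E  //  F B.
      branch 2.1 (add F E):
        ○ open, literals {A=F, E=F}.
      branch 2.2 (add F B):
        ○ open, literals {A=F, B=F}.
1 branch closed, 9 open.
An open branch gives a countermodel: C=F, D=F, E=F, F=F (unmentioned atoms arbitrary); under it the original formula is false.

Not valid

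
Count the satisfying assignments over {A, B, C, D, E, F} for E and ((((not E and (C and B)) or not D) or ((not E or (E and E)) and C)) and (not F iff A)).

12

Initial set: {(E and ((((not E and (C and B)) or not D) or ((not E or (E and E)) and C)) and (not F iff A)))}.
(E and ((((not E and (C and B)) or not D) or ((not E or (E and E)) and C)) and (not F iff A))): α-rule — add E, ((((not E and (C and B)) or not D) or ((not E or (E and E)) and C)) and (not F iff A)).
((((not E and (C and B)) or not D) or ((not E or (E and E)) and C)) and (not F iff A)): α-rule — add (((not E and (C and B)) or not D) or ((not E or (E and E)) and C)), (not F iff A).
(((not E and (C and B)) or not D) or ((not E or (E and E)) and C)): β-rule — branch into ((not E and (C and B)) or not D)  //  ((not E or (E and E)) and C).
  branch 1 (add ((not E and (C and B)) or not D)):
    (not F iff A): β-rule — branch into not F, A  //  not not F, not A.
      branch 1.1 (add not F, A):
        ((not E and (C and B)) or not D): β-rule — branch into (not E and (C and B))  //  not D.
          branch 1.1.1 (add (not E and (C and B))):
            (not E and (C and B)): α-rule — add not E, (C and B).
            × closes — contains both E and not E.
          branch 1.1.2 (add not D):
            ○ open, literals {A=true, D=false, E=true, F=false}.
      branch 1.2 (add not not F, not A):
        ((not E and (C and B)) or not D): β-rule — branch into (not E and (C and B))  //  not D.
          branch 1.2.1 (add (not E and (C and B))):
            (not E and (C and B)): α-rule — add not E, (C and B).
            × closes — contains both E and not E.
          branch 1.2.2 (add not D):
            ○ open, literals {A=false, D=false, E=true, F=true}.
  branch 2 (add ((not E or (E and E)) and C)):
    ((not E or (E and E)) and C): α-rule — add (not E or (E and E)), C.
    (not F iff A): β-rule — branch into not F, A  //  not not F, not A.
      branch 2.1 (add not F, A):
        (not E or (E and E)): β-rule — branch into not E  //  (E and E).
          branch 2.1.1 (add not E):
            × closes — contains both E and not E.
          branch 2.1.2 (add (E and E)):
            (E and E): α-rule — add E, E.
            ○ open, literals {A=true, C=true, E=true, F=false}.
      branch 2.2 (add not not F, not A):
        (not E or (E and E)): β-rule — branch into not E  //  (E and E).
          branch 2.2.1 (add not E):
            × closes — contains both E and not E.
          branch 2.2.2 (add (E and E)):
            (E and E): α-rule — add E, E.
            ○ open, literals {A=false, C=true, E=true, F=true}.
4 branches closed, 4 open.
Each open branch fixes some atoms; the unmentioned ones are free. Counting distinct full assignments: branch {A=true, D=false, E=true, F=false} (B, C) contributes 4 new; branch {A=false, D=false, E=true, F=true} (B, C) contributes 4 new; branch {A=true, C=true, E=true, F=false} (B, D) contributes 2 new; branch {A=false, C=true, E=true, F=true} (B, D) contributes 2 new. Total: 12.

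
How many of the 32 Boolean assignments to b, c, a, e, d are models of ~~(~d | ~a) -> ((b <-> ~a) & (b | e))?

Initial set: {(~~(~d | ~a) -> ((b <-> ~a) & (b | e)))}.
(~~(~d | ~a) -> ((b <-> ~a) & (b | e))): β-rule — branch into ~~~(~d | ~a)  //  ((b <-> ~a) & (b | e)).
  branch 1 (add ~~~(~d | ~a)):
    ~~~(~d | ~a): drop double negation, giving ~(~d | ~a).
    ~(~d | ~a): α-rule — add ~~d, ~~a.
    ○ open, literals {a=T, d=T}.
  branch 2 (add ((b <-> ~a) & (b | e))):
    ((b <-> ~a) & (b | e)): α-rule — add (b <-> ~a), (b | e).
    (b <-> ~a): β-rule — branch into b, ~a  //  ~b, ~~a.
      branch 2.1 (add b, ~a):
        (b | e): β-rule — branch into b  //  e.
          branch 2.1.1 (add b):
            ○ open, literals {a=F, b=T}.
          branch 2.1.2 (add e):
            ○ open, literals {a=F, b=T, e=T}.
      branch 2.2 (add ~b, ~~a):
        (b | e): β-rule — branch into b  //  e.
          branch 2.2.1 (add b):
            × closes — contains both b and ~b.
          branch 2.2.2 (add e):
            ○ open, literals {a=T, b=F, e=T}.
1 branch closed, 4 open.
Each open branch fixes some atoms; the unmentioned ones are free. Counting distinct full assignments: branch {a=T, d=T} (b, c, e) contributes 8 new; branch {a=F, b=T} (c, e, d) contributes 8 new; branch {a=F, b=T, e=T} (c, d) contributes 0 new; branch {a=T, b=F, e=T} (c, d) contributes 2 new. Total: 18.

18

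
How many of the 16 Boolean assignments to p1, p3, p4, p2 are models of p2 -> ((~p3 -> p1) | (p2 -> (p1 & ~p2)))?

14

Initial set: {(p2 -> ((~p3 -> p1) | (p2 -> (p1 & ~p2))))}.
(p2 -> ((~p3 -> p1) | (p2 -> (p1 & ~p2)))): β-rule — branch into ~p2  //  ((~p3 -> p1) | (p2 -> (p1 & ~p2))).
  branch 1 (add ~p2):
    ○ open, literals {p2=false}.
  branch 2 (add ((~p3 -> p1) | (p2 -> (p1 & ~p2)))):
    ((~p3 -> p1) | (p2 -> (p1 & ~p2))): β-rule — branch into (~p3 -> p1)  //  (p2 -> (p1 & ~p2)).
      branch 2.1 (add (~p3 -> p1)):
        (~p3 -> p1): β-rule — branch into ~~p3  //  p1.
          branch 2.1.1 (add ~~p3):
            ○ open, literals {p3=true}.
          branch 2.1.2 (add p1):
            ○ open, literals {p1=true}.
      branch 2.2 (add (p2 -> (p1 & ~p2))):
        (p2 -> (p1 & ~p2)): β-rule — branch into ~p2  //  (p1 & ~p2).
          branch 2.2.1 (add ~p2):
            ○ open, literals {p2=false}.
          branch 2.2.2 (add (p1 & ~p2)):
            (p1 & ~p2): α-rule — add p1, ~p2.
            ○ open, literals {p1=true, p2=false}.
0 branches closed, 5 open.
Each open branch fixes some atoms; the unmentioned ones are free. Counting distinct full assignments: branch {p2=false} (p1, p3, p4) contributes 8 new; branch {p3=true} (p1, p4, p2) contributes 4 new; branch {p1=true} (p3, p4, p2) contributes 2 new; branch {p2=false} (p1, p3, p4) contributes 0 new; branch {p1=true, p2=false} (p3, p4) contributes 0 new. Total: 14.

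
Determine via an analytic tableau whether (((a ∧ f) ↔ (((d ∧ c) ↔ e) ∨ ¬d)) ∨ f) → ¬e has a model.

Initial set: {((((a ∧ f) ↔ (((d ∧ c) ↔ e) ∨ ¬d)) ∨ f) → ¬e)}.
((((a ∧ f) ↔ (((d ∧ c) ↔ e) ∨ ¬d)) ∨ f) → ¬e): β-rule — branch into ¬(((a ∧ f) ↔ (((d ∧ c) ↔ e) ∨ ¬d)) ∨ f)  //  ¬e.
  branch 1 (add ¬(((a ∧ f) ↔ (((d ∧ c) ↔ e) ∨ ¬d)) ∨ f)):
    ¬(((a ∧ f) ↔ (((d ∧ c) ↔ e) ∨ ¬d)) ∨ f): α-rule — add ¬((a ∧ f) ↔ (((d ∧ c) ↔ e) ∨ ¬d)), ¬f.
    ¬((a ∧ f) ↔ (((d ∧ c) ↔ e) ∨ ¬d)): β-rule — branch into (a ∧ f), ¬(((d ∧ c) ↔ e) ∨ ¬d)  //  ¬(a ∧ f), (((d ∧ c) ↔ e) ∨ ¬d).
      branch 1.1 (add (a ∧ f), ¬(((d ∧ c) ↔ e) ∨ ¬d)):
        (a ∧ f): α-rule — add a, f.
        × closes — contains both f and ¬f.
      branch 1.2 (add ¬(a ∧ f), (((d ∧ c) ↔ e) ∨ ¬d)):
        ¬(a ∧ f): β-rule — branch into ¬a  //  ¬f.
          branch 1.2.1 (add ¬a):
            (((d ∧ c) ↔ e) ∨ ¬d): β-rule — branch into ((d ∧ c) ↔ e)  //  ¬d.
              branch 1.2.1.1 (add ((d ∧ c) ↔ e)):
                ((d ∧ c) ↔ e): β-rule — branch into (d ∧ c), e  //  ¬(d ∧ c), ¬e.
                  branch 1.2.1.1.1 (add (d ∧ c), e):
                    (d ∧ c): α-rule — add d, c.
                    ○ open, literals {a=false, c=true, d=true, e=true, f=false}.
                  branch 1.2.1.1.2 (add ¬(d ∧ c), ¬e):
                    ¬(d ∧ c): β-rule — branch into ¬d  //  ¬c.
                      branch 1.2.1.1.2.1 (add ¬d):
                        ○ open, literals {a=false, d=false, e=false, f=false}.
                      branch 1.2.1.1.2.2 (add ¬c):
                        ○ open, literals {a=false, c=false, e=false, f=false}.
              branch 1.2.1.2 (add ¬d):
                ○ open, literals {a=false, d=false, f=false}.
          branch 1.2.2 (add ¬f):
            (((d ∧ c) ↔ e) ∨ ¬d): β-rule — branch into ((d ∧ c) ↔ e)  //  ¬d.
              branch 1.2.2.1 (add ((d ∧ c) ↔ e)):
                ((d ∧ c) ↔ e): β-rule — branch into (d ∧ c), e  //  ¬(d ∧ c), ¬e.
                  branch 1.2.2.1.1 (add (d ∧ c), e):
                    (d ∧ c): α-rule — add d, c.
                    ○ open, literals {c=true, d=true, e=true, f=false}.
                  branch 1.2.2.1.2 (add ¬(d ∧ c), ¬e):
                    ¬(d ∧ c): β-rule — branch into ¬d  //  ¬c.
                      branch 1.2.2.1.2.1 (add ¬d):
                        ○ open, literals {d=false, e=false, f=false}.
                      branch 1.2.2.1.2.2 (add ¬c):
                        ○ open, literals {c=false, e=false, f=false}.
              branch 1.2.2.2 (add ¬d):
                ○ open, literals {d=false, f=false}.
  branch 2 (add ¬e):
    ○ open, literals {e=false}.
1 branch closed, 9 open.
An open branch gives a satisfying assignment: a=false, c=true, d=true, e=true, f=false.

Satisfiable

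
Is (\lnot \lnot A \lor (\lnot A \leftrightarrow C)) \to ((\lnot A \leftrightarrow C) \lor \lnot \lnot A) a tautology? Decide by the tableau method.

Valid

Assume the negation and expand:
Initial set: {\lnot ((\lnot \lnot A \lor (\lnot A \leftrightarrow C)) \to ((\lnot A \leftrightarrow C) \lor \lnot \lnot A))}.
\lnot ((\lnot \lnot A \lor (\lnot A \leftrightarrow C)) \to ((\lnot A \leftrightarrow C) \lor \lnot \lnot A)): α-rule — add (\lnot \lnot A \lor (\lnot A \leftrightarrow C)), \lnot ((\lnot A \leftrightarrow C) \lor \lnot \lnot A).
\lnot ((\lnot A \leftrightarrow C) \lor \lnot \lnot A): α-rule — add \lnot (\lnot A \leftrightarrow C), \lnot \lnot \lnot A.
\lnot \lnot \lnot A: drop double negation, giving \lnot A.
(\lnot \lnot A \lor (\lnot A \leftrightarrow C)): β-rule — branch into \lnot \lnot A  //  (\lnot A \leftrightarrow C).
  branch 1 (add \lnot \lnot A):
    \lnot \lnot A: drop double negation, giving A.
    × closes — contains both A and \lnot A.
  branch 2 (add (\lnot A \leftrightarrow C)):
    \lnot (\lnot A \leftrightarrow C): β-rule — branch into \lnot A, \lnot C  //  \lnot \lnot A, C.
      branch 2.1 (add \lnot A, \lnot C):
        (\lnot A \leftrightarrow C): β-rule — branch into \lnot A, C  //  \lnot \lnot A, \lnot C.
          branch 2.1.1 (add \lnot A, C):
            × closes — contains both C and \lnot C.
          branch 2.1.2 (add \lnot \lnot A, \lnot C):
            × closes — contains both A and \lnot A.
      branch 2.2 (add \lnot \lnot A, C):
        × closes — contains both A and \lnot A.
All 4 branches close.
Every branch closed, so the negation is unsatisfiable and the formula is valid.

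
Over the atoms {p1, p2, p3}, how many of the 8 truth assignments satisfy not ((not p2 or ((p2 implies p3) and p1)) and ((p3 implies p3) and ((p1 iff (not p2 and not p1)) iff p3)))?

Initial set: {not ((not p2 or ((p2 implies p3) and p1)) and ((p3 implies p3) and ((p1 iff (not p2 and not p1)) iff p3)))}.
not ((not p2 or ((p2 implies p3) and p1)) and ((p3 implies p3) and ((p1 iff (not p2 and not p1)) iff p3))): β-rule — branch into not (not p2 or ((p2 implies p3) and p1))  //  not ((p3 implies p3) and ((p1 iff (not p2 and not p1)) iff p3)).
  branch 1 (add not (not p2 or ((p2 implies p3) and p1))):
    not (not p2 or ((p2 implies p3) and p1)): α-rule — add not not p2, not ((p2 implies p3) and p1).
    not ((p2 implies p3) and p1): β-rule — branch into not (p2 implies p3)  //  not p1.
      branch 1.1 (add not (p2 implies p3)):
        not (p2 implies p3): α-rule — add p2, not p3.
        ○ open, literals {p2=true, p3=false}.
      branch 1.2 (add not p1):
        ○ open, literals {p1=false, p2=true}.
  branch 2 (add not ((p3 implies p3) and ((p1 iff (not p2 and not p1)) iff p3))):
    not ((p3 implies p3) and ((p1 iff (not p2 and not p1)) iff p3)): β-rule — branch into not (p3 implies p3)  //  not ((p1 iff (not p2 and not p1)) iff p3).
      branch 2.1 (add not (p3 implies p3)):
        not (p3 implies p3): α-rule — add p3, not p3.
        × closes — contains both p3 and not p3.
      branch 2.2 (add not ((p1 iff (not p2 and not p1)) iff p3)):
        not ((p1 iff (not p2 and not p1)) iff p3): β-rule — branch into (p1 iff (not p2 and not p1)), not p3  //  not (p1 iff (not p2 and not p1)), p3.
          branch 2.2.1 (add (p1 iff (not p2 and not p1)), not p3):
            (p1 iff (not p2 and not p1)): β-rule — branch into p1, (not p2 and not p1)  //  not p1, not (not p2 and not p1).
              branch 2.2.1.1 (add p1, (not p2 and not p1)):
                (not p2 and not p1): α-rule — add not p2, not p1.
                × closes — contains both p1 and not p1.
              branch 2.2.1.2 (add not p1, not (not p2 and not p1)):
                not (not p2 and not p1): β-rule — branch into not not p2  //  not not p1.
                  branch 2.2.1.2.1 (add not not p2):
                    ○ open, literals {p1=false, p2=true, p3=false}.
                  branch 2.2.1.2.2 (add not not p1):
                    × closes — contains both p1 and not p1.
          branch 2.2.2 (add not (p1 iff (not p2 and not p1)), p3):
            not (p1 iff (not p2 and not p1)): β-rule — branch into p1, not (not p2 and not p1)  //  not p1, (not p2 and not p1).
              branch 2.2.2.1 (add p1, not (not p2 and not p1)):
                not (not p2 and not p1): β-rule — branch into not not p2  //  not not p1.
                  branch 2.2.2.1.1 (add not not p2):
                    ○ open, literals {p1=true, p2=true, p3=true}.
                  branch 2.2.2.1.2 (add not not p1):
                    ○ open, literals {p1=true, p3=true}.
              branch 2.2.2.2 (add not p1, (not p2 and not p1)):
                (not p2 and not p1): α-rule — add not p2, not p1.
                ○ open, literals {p1=false, p2=false, p3=true}.
3 branches closed, 6 open.
Each open branch fixes some atoms; the unmentioned ones are free. Counting distinct full assignments: branch {p2=true, p3=false} (p1) contributes 2 new; branch {p1=false, p2=true} (p3) contributes 1 new; branch {p1=false, p2=true, p3=false} (none free) contributes 0 new; branch {p1=true, p2=true, p3=true} (none free) contributes 1 new; branch {p1=true, p3=true} (p2) contributes 1 new; branch {p1=false, p2=false, p3=true} (none free) contributes 1 new. Total: 6.

6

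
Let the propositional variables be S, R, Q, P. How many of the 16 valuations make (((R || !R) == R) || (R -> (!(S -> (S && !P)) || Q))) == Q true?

Initial set: {T ((((R || !R) == R) || (R -> (!(S -> (S && !P)) || Q))) == Q)}.
T ((((R || !R) == R) || (R -> (!(S -> (S && !P)) || Q))) == Q): β-rule — branch into T (((R || !R) == R) || (R -> (!(S -> (S && !P)) || Q))), T Q  //  F (((R || !R) == R) || (R -> (!(S -> (S && !P)) || Q))), F Q.
  branch 1 (add T (((R || !R) == R) || (R -> (!(S -> (S && !P)) || Q))), T Q):
    T (((R || !R) == R) || (R -> (!(S -> (S && !P)) || Q))): β-rule — branch into T ((R || !R) == R)  //  T (R -> (!(S -> (S && !P)) || Q)).
      branch 1.1 (add T ((R || !R) == R)):
        T ((R || !R) == R): β-rule — branch into T (R || !R), T R  //  F (R || !R), F R.
          branch 1.1.1 (add T (R || !R), T R):
            T (R || !R): β-rule — branch into T R  //  T !R.
              branch 1.1.1.1 (add T R):
                ○ open, literals {Q=1, R=1}.
              branch 1.1.1.2 (add T !R):
                × closes — contains both R and !R.
          branch 1.1.2 (add F (R || !R), F R):
            F (R || !R): α-rule — add F R, F !R.
            × closes — contains both R and !R.
      branch 1.2 (add T (R -> (!(S -> (S && !P)) || Q))):
        T (R -> (!(S -> (S && !P)) || Q)): β-rule — branch into F R  //  T (!(S -> (S && !P)) || Q).
          branch 1.2.1 (add F R):
            ○ open, literals {Q=1, R=0}.
          branch 1.2.2 (add T (!(S -> (S && !P)) || Q)):
            T (!(S -> (S && !P)) || Q): β-rule — branch into T !(S -> (S && !P))  //  T Q.
              branch 1.2.2.1 (add T !(S -> (S && !P))):
                T !(S -> (S && !P)): α-rule — add T S, F (S && !P).
                F (S && !P): β-rule — branch into F S  //  F !P.
                  branch 1.2.2.1.1 (add F S):
                    × closes — contains both S and !S.
                  branch 1.2.2.1.2 (add F !P):
                    ○ open, literals {P=1, Q=1, S=1}.
              branch 1.2.2.2 (add T Q):
                ○ open, literals {Q=1}.
  branch 2 (add F (((R || !R) == R) || (R -> (!(S -> (S && !P)) || Q))), F Q):
    F (((R || !R) == R) || (R -> (!(S -> (S && !P)) || Q))): α-rule — add F ((R || !R) == R), F (R -> (!(S -> (S && !P)) || Q)).
    F (R -> (!(S -> (S && !P)) || Q)): α-rule — add T R, F (!(S -> (S && !P)) || Q).
    F (!(S -> (S && !P)) || Q): α-rule — add F !(S -> (S && !P)), F Q.
    F ((R || !R) == R): β-rule — branch into T (R || !R), F R  //  F (R || !R), T R.
      branch 2.1 (add T (R || !R), F R):
        × closes — contains both R and !R.
      branch 2.2 (add F (R || !R), T R):
        F (R || !R): α-rule — add F R, F !R.
        × closes — contains both R and !R.
5 branches closed, 4 open.
Each open branch fixes some atoms; the unmentioned ones are free. Counting distinct full assignments: branch {Q=1, R=1} (S, P) contributes 4 new; branch {Q=1, R=0} (S, P) contributes 4 new; branch {P=1, Q=1, S=1} (R) contributes 0 new; branch {Q=1} (S, R, P) contributes 0 new. Total: 8.

8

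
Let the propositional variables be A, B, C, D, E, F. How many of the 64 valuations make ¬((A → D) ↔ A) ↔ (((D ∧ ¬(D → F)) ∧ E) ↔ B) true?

32

Initial set: {(¬((A → D) ↔ A) ↔ (((D ∧ ¬(D → F)) ∧ E) ↔ B))}.
(¬((A → D) ↔ A) ↔ (((D ∧ ¬(D → F)) ∧ E) ↔ B)): β-rule — branch into ¬((A → D) ↔ A), (((D ∧ ¬(D → F)) ∧ E) ↔ B)  //  ¬¬((A → D) ↔ A), ¬(((D ∧ ¬(D → F)) ∧ E) ↔ B).
  branch 1 (add ¬((A → D) ↔ A), (((D ∧ ¬(D → F)) ∧ E) ↔ B)):
    ¬((A → D) ↔ A): β-rule — branch into (A → D), ¬A  //  ¬(A → D), A.
      branch 1.1 (add (A → D), ¬A):
        (((D ∧ ¬(D → F)) ∧ E) ↔ B): β-rule — branch into ((D ∧ ¬(D → F)) ∧ E), B  //  ¬((D ∧ ¬(D → F)) ∧ E), ¬B.
          branch 1.1.1 (add ((D ∧ ¬(D → F)) ∧ E), B):
            ((D ∧ ¬(D → F)) ∧ E): α-rule — add (D ∧ ¬(D → F)), E.
            (D ∧ ¬(D → F)): α-rule — add D, ¬(D → F).
            ¬(D → F): α-rule — add D, ¬F.
            (A → D): β-rule — branch into ¬A  //  D.
              branch 1.1.1.1 (add ¬A):
                ○ open, literals {A=F, B=T, D=T, E=T, F=F}.
              branch 1.1.1.2 (add D):
                ○ open, literals {A=F, B=T, D=T, E=T, F=F}.
          branch 1.1.2 (add ¬((D ∧ ¬(D → F)) ∧ E), ¬B):
            (A → D): β-rule — branch into ¬A  //  D.
              branch 1.1.2.1 (add ¬A):
                ¬((D ∧ ¬(D → F)) ∧ E): β-rule — branch into ¬(D ∧ ¬(D → F))  //  ¬E.
                  branch 1.1.2.1.1 (add ¬(D ∧ ¬(D → F))):
                    ¬(D ∧ ¬(D → F)): β-rule — branch into ¬D  //  ¬¬(D → F).
                      branch 1.1.2.1.1.1 (add ¬D):
                        ○ open, literals {A=F, B=F, D=F}.
                      branch 1.1.2.1.1.2 (add ¬¬(D → F)):
                        ¬¬(D → F): β-rule — branch into ¬D  //  F.
                          branch 1.1.2.1.1.2.1 (add ¬D):
                            ○ open, literals {A=F, B=F, D=F}.
                          branch 1.1.2.1.1.2.2 (add F):
                            ○ open, literals {A=F, B=F, F=T}.
                  branch 1.1.2.1.2 (add ¬E):
                    ○ open, literals {A=F, B=F, E=F}.
              branch 1.1.2.2 (add D):
                ¬((D ∧ ¬(D → F)) ∧ E): β-rule — branch into ¬(D ∧ ¬(D → F))  //  ¬E.
                  branch 1.1.2.2.1 (add ¬(D ∧ ¬(D → F))):
                    ¬(D ∧ ¬(D → F)): β-rule — branch into ¬D  //  ¬¬(D → F).
                      branch 1.1.2.2.1.1 (add ¬D):
                        × closes — contains both D and ¬D.
                      branch 1.1.2.2.1.2 (add ¬¬(D → F)):
                        ¬¬(D → F): β-rule — branch into ¬D  //  F.
                          branch 1.1.2.2.1.2.1 (add ¬D):
                            × closes — contains both D and ¬D.
                          branch 1.1.2.2.1.2.2 (add F):
                            ○ open, literals {A=F, B=F, D=T, F=T}.
                  branch 1.1.2.2.2 (add ¬E):
                    ○ open, literals {A=F, B=F, D=T, E=F}.
      branch 1.2 (add ¬(A → D), A):
        ¬(A → D): α-rule — add A, ¬D.
        (((D ∧ ¬(D → F)) ∧ E) ↔ B): β-rule — branch into ((D ∧ ¬(D → F)) ∧ E), B  //  ¬((D ∧ ¬(D → F)) ∧ E), ¬B.
          branch 1.2.1 (add ((D ∧ ¬(D → F)) ∧ E), B):
            ((D ∧ ¬(D → F)) ∧ E): α-rule — add (D ∧ ¬(D → F)), E.
            (D ∧ ¬(D → F)): α-rule — add D, ¬(D → F).
            × closes — contains both D and ¬D.
          branch 1.2.2 (add ¬((D ∧ ¬(D → F)) ∧ E), ¬B):
            ¬((D ∧ ¬(D → F)) ∧ E): β-rule — branch into ¬(D ∧ ¬(D → F))  //  ¬E.
              branch 1.2.2.1 (add ¬(D ∧ ¬(D → F))):
                ¬(D ∧ ¬(D → F)): β-rule — branch into ¬D  //  ¬¬(D → F).
                  branch 1.2.2.1.1 (add ¬D):
                    ○ open, literals {A=T, B=F, D=F}.
                  branch 1.2.2.1.2 (add ¬¬(D → F)):
                    ¬¬(D → F): β-rule — branch into ¬D  //  F.
                      branch 1.2.2.1.2.1 (add ¬D):
                        ○ open, literals {A=T, B=F, D=F}.
                      branch 1.2.2.1.2.2 (add F):
                        ○ open, literals {A=T, B=F, D=F, F=T}.
              branch 1.2.2.2 (add ¬E):
                ○ open, literals {A=T, B=F, D=F, E=F}.
  branch 2 (add ¬¬((A → D) ↔ A), ¬(((D ∧ ¬(D → F)) ∧ E) ↔ B)):
    ¬¬((A → D) ↔ A): β-rule — branch into (A → D), A  //  ¬(A → D), ¬A.
      branch 2.1 (add (A → D), A):
        ¬(((D ∧ ¬(D → F)) ∧ E) ↔ B): β-rule — branch into ((D ∧ ¬(D → F)) ∧ E), ¬B  //  ¬((D ∧ ¬(D → F)) ∧ E), B.
          branch 2.1.1 (add ((D ∧ ¬(D → F)) ∧ E), ¬B):
            ((D ∧ ¬(D → F)) ∧ E): α-rule — add (D ∧ ¬(D → F)), E.
            (D ∧ ¬(D → F)): α-rule — add D, ¬(D → F).
            ¬(D → F): α-rule — add D, ¬F.
            (A → D): β-rule — branch into ¬A  //  D.
              branch 2.1.1.1 (add ¬A):
                × closes — contains both A and ¬A.
              branch 2.1.1.2 (add D):
                ○ open, literals {A=T, B=F, D=T, E=T, F=F}.
          branch 2.1.2 (add ¬((D ∧ ¬(D → F)) ∧ E), B):
            (A → D): β-rule — branch into ¬A  //  D.
              branch 2.1.2.1 (add ¬A):
                × closes — contains both A and ¬A.
              branch 2.1.2.2 (add D):
                ¬((D ∧ ¬(D → F)) ∧ E): β-rule — branch into ¬(D ∧ ¬(D → F))  //  ¬E.
                  branch 2.1.2.2.1 (add ¬(D ∧ ¬(D → F))):
                    ¬(D ∧ ¬(D → F)): β-rule — branch into ¬D  //  ¬¬(D → F).
                      branch 2.1.2.2.1.1 (add ¬D):
                        × closes — contains both D and ¬D.
                      branch 2.1.2.2.1.2 (add ¬¬(D → F)):
                        ¬¬(D → F): β-rule — branch into ¬D  //  F.
                          branch 2.1.2.2.1.2.1 (add ¬D):
                            × closes — contains both D and ¬D.
                          branch 2.1.2.2.1.2.2 (add F):
                            ○ open, literals {A=T, B=T, D=T, F=T}.
                  branch 2.1.2.2.2 (add ¬E):
                    ○ open, literals {A=T, B=T, D=T, E=F}.
      branch 2.2 (add ¬(A → D), ¬A):
        ¬(A → D): α-rule — add A, ¬D.
        × closes — contains both A and ¬A.
8 branches closed, 15 open.
Each open branch fixes some atoms; the unmentioned ones are free. Counting distinct full assignments: branch {A=F, B=T, D=T, E=T, F=F} (C) contributes 2 new; branch {A=F, B=T, D=T, E=T, F=F} (C) contributes 0 new; branch {A=F, B=F, D=F} (C, E, F) contributes 8 new; branch {A=F, B=F, D=F} (C, E, F) contributes 0 new; branch {A=F, B=F, F=T} (C, D, E) contributes 4 new; branch {A=F, B=F, E=F} (C, D, F) contributes 2 new; branch {A=F, B=F, D=T, F=T} (C, E) contributes 0 new; branch {A=F, B=F, D=T, E=F} (C, F) contributes 0 new; branch {A=T, B=F, D=F} (C, E, F) contributes 8 new; branch {A=T, B=F, D=F} (C, E, F) contributes 0 new; branch {A=T, B=F, D=F, F=T} (C, E) contributes 0 new; branch {A=T, B=F, D=F, E=F} (C, F) contributes 0 new; branch {A=T, B=F, D=T, E=T, F=F} (C) contributes 2 new; branch {A=T, B=T, D=T, F=T} (C, E) contributes 4 new; branch {A=T, B=T, D=T, E=F} (C, F) contributes 2 new. Total: 32.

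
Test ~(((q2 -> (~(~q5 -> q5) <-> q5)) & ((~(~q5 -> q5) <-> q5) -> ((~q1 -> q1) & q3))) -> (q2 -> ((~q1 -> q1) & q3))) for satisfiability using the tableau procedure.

Initial set: {~(((q2 -> (~(~q5 -> q5) <-> q5)) & ((~(~q5 -> q5) <-> q5) -> ((~q1 -> q1) & q3))) -> (q2 -> ((~q1 -> q1) & q3)))}.
~(((q2 -> (~(~q5 -> q5) <-> q5)) & ((~(~q5 -> q5) <-> q5) -> ((~q1 -> q1) & q3))) -> (q2 -> ((~q1 -> q1) & q3))): α-rule — add ((q2 -> (~(~q5 -> q5) <-> q5)) & ((~(~q5 -> q5) <-> q5) -> ((~q1 -> q1) & q3))), ~(q2 -> ((~q1 -> q1) & q3)).
((q2 -> (~(~q5 -> q5) <-> q5)) & ((~(~q5 -> q5) <-> q5) -> ((~q1 -> q1) & q3))): α-rule — add (q2 -> (~(~q5 -> q5) <-> q5)), ((~(~q5 -> q5) <-> q5) -> ((~q1 -> q1) & q3)).
~(q2 -> ((~q1 -> q1) & q3)): α-rule — add q2, ~((~q1 -> q1) & q3).
(q2 -> (~(~q5 -> q5) <-> q5)): β-rule — branch into ~q2  //  (~(~q5 -> q5) <-> q5).
  branch 1 (add ~q2):
    × closes — contains both q2 and ~q2.
  branch 2 (add (~(~q5 -> q5) <-> q5)):
    ((~(~q5 -> q5) <-> q5) -> ((~q1 -> q1) & q3)): β-rule — branch into ~(~(~q5 -> q5) <-> q5)  //  ((~q1 -> q1) & q3).
      branch 2.1 (add ~(~(~q5 -> q5) <-> q5)):
        ~((~q1 -> q1) & q3): β-rule — branch into ~(~q1 -> q1)  //  ~q3.
          branch 2.1.1 (add ~(~q1 -> q1)):
            ~(~q1 -> q1): α-rule — add ~q1, ~q1.
            (~(~q5 -> q5) <-> q5): β-rule — branch into ~(~q5 -> q5), q5  //  ~~(~q5 -> q5), ~q5.
              branch 2.1.1.1 (add ~(~q5 -> q5), q5):
                ~(~q5 -> q5): α-rule — add ~q5, ~q5.
                × closes — contains both q5 and ~q5.
              branch 2.1.1.2 (add ~~(~q5 -> q5), ~q5):
                ~(~(~q5 -> q5) <-> q5): β-rule — branch into ~(~q5 -> q5), ~q5  //  ~~(~q5 -> q5), q5.
                  branch 2.1.1.2.1 (add ~(~q5 -> q5), ~q5):
                    ~(~q5 -> q5): α-rule — add ~q5, ~q5.
                    ~~(~q5 -> q5): β-rule — branch into ~~q5  //  q5.
                      branch 2.1.1.2.1.1 (add ~~q5):
                        × closes — contains both q5 and ~q5.
                      branch 2.1.1.2.1.2 (add q5):
                        × closes — contains both q5 and ~q5.
                  branch 2.1.1.2.2 (add ~~(~q5 -> q5), q5):
                    × closes — contains both q5 and ~q5.
          branch 2.1.2 (add ~q3):
            (~(~q5 -> q5) <-> q5): β-rule — branch into ~(~q5 -> q5), q5  //  ~~(~q5 -> q5), ~q5.
              branch 2.1.2.1 (add ~(~q5 -> q5), q5):
                ~(~q5 -> q5): α-rule — add ~q5, ~q5.
                × closes — contains both q5 and ~q5.
              branch 2.1.2.2 (add ~~(~q5 -> q5), ~q5):
                ~(~(~q5 -> q5) <-> q5): β-rule — branch into ~(~q5 -> q5), ~q5  //  ~~(~q5 -> q5), q5.
                  branch 2.1.2.2.1 (add ~(~q5 -> q5), ~q5):
                    ~(~q5 -> q5): α-rule — add ~q5, ~q5.
                    ~~(~q5 -> q5): β-rule — branch into ~~q5  //  q5.
                      branch 2.1.2.2.1.1 (add ~~q5):
                        × closes — contains both q5 and ~q5.
                      branch 2.1.2.2.1.2 (add q5):
                        × closes — contains both q5 and ~q5.
                  branch 2.1.2.2.2 (add ~~(~q5 -> q5), q5):
                    × closes — contains both q5 and ~q5.
      branch 2.2 (add ((~q1 -> q1) & q3)):
        ((~q1 -> q1) & q3): α-rule — add (~q1 -> q1), q3.
        ~((~q1 -> q1) & q3): β-rule — branch into ~(~q1 -> q1)  //  ~q3.
          branch 2.2.1 (add ~(~q1 -> q1)):
            ~(~q1 -> q1): α-rule — add ~q1, ~q1.
            (~(~q5 -> q5) <-> q5): β-rule — branch into ~(~q5 -> q5), q5  //  ~~(~q5 -> q5), ~q5.
              branch 2.2.1.1 (add ~(~q5 -> q5), q5):
                ~(~q5 -> q5): α-rule — add ~q5, ~q5.
                × closes — contains both q5 and ~q5.
              branch 2.2.1.2 (add ~~(~q5 -> q5), ~q5):
                (~q1 -> q1): β-rule — branch into ~~q1  //  q1.
                  branch 2.2.1.2.1 (add ~~q1):
                    × closes — contains both q1 and ~q1.
                  branch 2.2.1.2.2 (add q1):
                    × closes — contains both q1 and ~q1.
          branch 2.2.2 (add ~q3):
            × closes — contains both q3 and ~q3.
All 13 branches close.
Every branch closed; the formula is unsatisfiable.

Unsatisfiable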